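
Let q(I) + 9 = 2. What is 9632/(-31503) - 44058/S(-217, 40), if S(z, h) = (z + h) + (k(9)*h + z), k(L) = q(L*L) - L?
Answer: 688999843/16287051 ≈ 42.304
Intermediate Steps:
q(I) = -7 (q(I) = -9 + 2 = -7)
k(L) = -7 - L
S(z, h) = -15*h + 2*z (S(z, h) = (z + h) + ((-7 - 1*9)*h + z) = (h + z) + ((-7 - 9)*h + z) = (h + z) + (-16*h + z) = (h + z) + (z - 16*h) = -15*h + 2*z)
9632/(-31503) - 44058/S(-217, 40) = 9632/(-31503) - 44058/(-15*40 + 2*(-217)) = 9632*(-1/31503) - 44058/(-600 - 434) = -9632/31503 - 44058/(-1034) = -9632/31503 - 44058*(-1/1034) = -9632/31503 + 22029/517 = 688999843/16287051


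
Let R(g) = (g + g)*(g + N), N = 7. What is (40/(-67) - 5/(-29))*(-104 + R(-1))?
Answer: 3300/67 ≈ 49.254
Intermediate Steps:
R(g) = 2*g*(7 + g) (R(g) = (g + g)*(g + 7) = (2*g)*(7 + g) = 2*g*(7 + g))
(40/(-67) - 5/(-29))*(-104 + R(-1)) = (40/(-67) - 5/(-29))*(-104 + 2*(-1)*(7 - 1)) = (40*(-1/67) - 5*(-1/29))*(-104 + 2*(-1)*6) = (-40/67 + 5/29)*(-104 - 12) = -825/1943*(-116) = 3300/67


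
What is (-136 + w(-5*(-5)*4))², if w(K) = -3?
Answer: 19321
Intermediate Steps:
(-136 + w(-5*(-5)*4))² = (-136 - 3)² = (-139)² = 19321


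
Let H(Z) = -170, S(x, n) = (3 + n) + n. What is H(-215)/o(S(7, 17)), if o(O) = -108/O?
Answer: 3145/54 ≈ 58.241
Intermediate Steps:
S(x, n) = 3 + 2*n
H(-215)/o(S(7, 17)) = -170/((-108/(3 + 2*17))) = -170/((-108/(3 + 34))) = -170/((-108/37)) = -170/((-108*1/37)) = -170/(-108/37) = -170*(-37/108) = 3145/54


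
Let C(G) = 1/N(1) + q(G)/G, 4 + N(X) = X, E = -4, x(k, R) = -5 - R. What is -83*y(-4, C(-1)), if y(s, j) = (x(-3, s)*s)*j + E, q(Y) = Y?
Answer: 332/3 ≈ 110.67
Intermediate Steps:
N(X) = -4 + X
C(G) = ⅔ (C(G) = 1/(-4 + 1) + G/G = 1/(-3) + 1 = 1*(-⅓) + 1 = -⅓ + 1 = ⅔)
y(s, j) = -4 + j*s*(-5 - s) (y(s, j) = ((-5 - s)*s)*j - 4 = (s*(-5 - s))*j - 4 = j*s*(-5 - s) - 4 = -4 + j*s*(-5 - s))
-83*y(-4, C(-1)) = -83*(-4 - 1*⅔*(-4)*(5 - 4)) = -83*(-4 - 1*⅔*(-4)*1) = -83*(-4 + 8/3) = -83*(-4/3) = 332/3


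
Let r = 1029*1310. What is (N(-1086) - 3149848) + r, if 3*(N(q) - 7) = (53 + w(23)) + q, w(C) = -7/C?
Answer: -41450495/23 ≈ -1.8022e+6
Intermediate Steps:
r = 1347990
N(q) = 565/23 + q/3 (N(q) = 7 + ((53 - 7/23) + q)/3 = 7 + (1212/23 + q)/3 = 7 + (404/23 + q/3) = 565/23 + q/3)
(N(-1086) - 3149848) + r = ((565/23 + (⅓)*(-1086)) - 3149848) + 1347990 = ((565/23 - 362) - 3149848) + 1347990 = (-7761/23 - 3149848) + 1347990 = -72454265/23 + 1347990 = -41450495/23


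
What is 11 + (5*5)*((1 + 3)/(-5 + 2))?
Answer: -67/3 ≈ -22.333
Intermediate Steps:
11 + (5*5)*((1 + 3)/(-5 + 2)) = 11 + 25*(4/(-3)) = 11 + 25*(4*(-⅓)) = 11 + 25*(-4/3) = 11 - 100/3 = -67/3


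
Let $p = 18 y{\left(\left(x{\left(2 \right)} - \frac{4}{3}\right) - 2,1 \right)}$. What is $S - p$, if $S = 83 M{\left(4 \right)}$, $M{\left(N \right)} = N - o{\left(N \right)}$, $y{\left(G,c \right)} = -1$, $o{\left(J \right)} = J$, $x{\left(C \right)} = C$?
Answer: $18$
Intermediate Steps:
$M{\left(N \right)} = 0$ ($M{\left(N \right)} = N - N = 0$)
$p = -18$ ($p = 18 \left(-1\right) = -18$)
$S = 0$ ($S = 83 \cdot 0 = 0$)
$S - p = 0 - -18 = 0 + 18 = 18$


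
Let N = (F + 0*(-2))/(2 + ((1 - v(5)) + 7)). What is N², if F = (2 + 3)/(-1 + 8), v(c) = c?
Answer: 1/49 ≈ 0.020408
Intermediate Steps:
F = 5/7 ≈ 0.71429
N = ⅐ (N = (5/7 + 0*(-2))/(2 + ((1 - 1*5) + 7)) = (5/7 + 0)/(2 + ((1 - 5) + 7)) = 5/(7*(2 + (-4 + 7))) = 5/(7*(2 + 3)) = (5/7)/5 = (5/7)*(⅕) = ⅐ ≈ 0.14286)
N² = (⅐)² = 1/49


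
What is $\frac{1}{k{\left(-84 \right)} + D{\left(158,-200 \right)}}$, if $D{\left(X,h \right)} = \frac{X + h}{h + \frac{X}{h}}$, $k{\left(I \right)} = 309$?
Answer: $\frac{6693}{2069537} \approx 0.0032341$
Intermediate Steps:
$D{\left(X,h \right)} = \frac{X + h}{h + \frac{X}{h}}$
$\frac{1}{k{\left(-84 \right)} + D{\left(158,-200 \right)}} = \frac{1}{309 - \frac{200 \left(158 - 200\right)}{158 + \left(-200\right)^{2}}} = \frac{1}{309 - 200 \frac{1}{158 + 40000} \left(-42\right)} = \frac{1}{309 - 200 \cdot \frac{1}{40158} \left(-42\right)} = \frac{1}{309 - \frac{100}{20079} \left(-42\right)} = \frac{1}{309 + \frac{1400}{6693}} = \frac{1}{\frac{2069537}{6693}} = \frac{6693}{2069537}$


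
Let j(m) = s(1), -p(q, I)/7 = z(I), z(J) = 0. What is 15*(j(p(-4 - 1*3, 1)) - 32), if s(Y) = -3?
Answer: -525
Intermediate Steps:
p(q, I) = 0 (p(q, I) = -7*0 = 0)
j(m) = -3
15*(j(p(-4 - 1*3, 1)) - 32) = 15*(-3 - 32) = 15*(-35) = -525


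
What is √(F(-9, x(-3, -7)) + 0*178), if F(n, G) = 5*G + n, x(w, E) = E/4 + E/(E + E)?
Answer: I*√61/2 ≈ 3.9051*I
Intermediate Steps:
x(w, E) = ½ + E/4 (x(w, E) = E*(¼) + E/((2*E)) = E/4 + E*(1/(2*E)) = E/4 + ½ = ½ + E/4)
F(n, G) = n + 5*G
√(F(-9, x(-3, -7)) + 0*178) = √((-9 + 5*(½ + (¼)*(-7))) + 0*178) = √((-9 + 5*(½ - 7/4)) + 0) = √((-9 + 5*(-5/4)) + 0) = √((-9 - 25/4) + 0) = √(-61/4 + 0) = √(-61/4) = I*√61/2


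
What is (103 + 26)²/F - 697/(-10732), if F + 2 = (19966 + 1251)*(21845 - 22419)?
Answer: 692488759/10891692160 ≈ 0.063580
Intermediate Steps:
F = -12178560 (F = -2 + (19966 + 1251)*(21845 - 22419) = -2 + 21217*(-574) = -2 - 12178558 = -12178560)
(103 + 26)²/F - 697/(-10732) = (103 + 26)²/(-12178560) - 697/(-10732) = 129²*(-1/12178560) - 697*(-1/10732) = 16641*(-1/12178560) + 697/10732 = -5547/4059520 + 697/10732 = 692488759/10891692160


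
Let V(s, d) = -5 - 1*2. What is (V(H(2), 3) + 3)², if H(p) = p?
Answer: 16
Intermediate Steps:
V(s, d) = -7 (V(s, d) = -5 - 2 = -7)
(V(H(2), 3) + 3)² = (-7 + 3)² = (-4)² = 16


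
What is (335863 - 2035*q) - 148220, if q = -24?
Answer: 236483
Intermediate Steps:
(335863 - 2035*q) - 148220 = (335863 - 2035*(-24)) - 148220 = (335863 + 48840) - 148220 = 384703 - 148220 = 236483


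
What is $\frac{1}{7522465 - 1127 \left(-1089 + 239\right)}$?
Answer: $\frac{1}{8480415} \approx 1.1792 \cdot 10^{-7}$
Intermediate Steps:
$\frac{1}{7522465 - 1127 \left(-1089 + 239\right)} = \frac{1}{7522465 - -957950} = \frac{1}{7522465 + 957950} = \frac{1}{8480415}$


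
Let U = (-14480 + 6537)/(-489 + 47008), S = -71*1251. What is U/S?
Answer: 7943/4131864099 ≈ 1.9224e-6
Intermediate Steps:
S = -88821
U = -7943/46519 ≈ -0.17075
U/S = -7943/46519/(-88821) = -7943/46519*(-1/88821) = 7943/4131864099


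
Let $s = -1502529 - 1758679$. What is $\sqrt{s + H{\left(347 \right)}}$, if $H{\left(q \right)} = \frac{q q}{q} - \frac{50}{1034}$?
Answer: $\frac{i \sqrt{871592288754}}{517} \approx 1805.8 i$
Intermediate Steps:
$H{\left(q \right)} = - \frac{25}{517} + q$ ($H{\left(q \right)} = \frac{q^{2}}{q} - \frac{25}{517} = q - \frac{25}{517} = - \frac{25}{517} + q$)
$s = -3261208$ ($s = -1502529 - 1758679 = -3261208$)
$\sqrt{s + H{\left(347 \right)}} = \sqrt{-3261208 + \left(- \frac{25}{517} + 347\right)} = \sqrt{-3261208 + \frac{179374}{517}} = \sqrt{- \frac{1685865162}{517}} = \frac{i \sqrt{871592288754}}{517}$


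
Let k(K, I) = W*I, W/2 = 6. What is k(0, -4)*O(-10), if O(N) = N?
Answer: 480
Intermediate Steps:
W = 12 (W = 2*6 = 12)
k(K, I) = 12*I
k(0, -4)*O(-10) = (12*(-4))*(-10) = -48*(-10) = 480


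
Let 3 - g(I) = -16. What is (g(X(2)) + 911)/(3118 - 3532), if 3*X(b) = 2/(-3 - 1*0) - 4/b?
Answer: -155/69 ≈ -2.2464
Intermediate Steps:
X(b) = -2/9 - 4/(3*b) (X(b) = (2/(-3 - 1*0) - 4/b)/3 = (2/(-3 + 0) - 4/b)/3 = (2/(-3) - 4/b)/3 = (2*(-⅓) - 4/b)/3 = (-⅔ - 4/b)/3 = -2/9 - 4/(3*b))
g(I) = 19 (g(I) = 3 - 1*(-16) = 3 + 16 = 19)
(g(X(2)) + 911)/(3118 - 3532) = (19 + 911)/(3118 - 3532) = 930/(-414) = 930*(-1/414) = -155/69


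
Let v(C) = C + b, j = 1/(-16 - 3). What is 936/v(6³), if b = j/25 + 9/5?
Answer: 17100/3979 ≈ 4.2976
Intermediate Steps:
j = -1/19 (j = 1/(-19) = -1/19 ≈ -0.052632)
b = 854/475 (b = -1/19/25 + 9/5 = -1/19*1/25 + 9*(⅕) = -1/475 + 9/5 = 854/475 ≈ 1.7979)
v(C) = 854/475 + C (v(C) = C + 854/475 = 854/475 + C)
936/v(6³) = 936/(854/475 + 6³) = 936/(854/475 + 216) = 936/(103454/475) = 936*(475/103454) = 17100/3979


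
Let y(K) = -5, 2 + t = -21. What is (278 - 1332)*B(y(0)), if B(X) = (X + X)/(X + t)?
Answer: -2635/7 ≈ -376.43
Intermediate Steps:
t = -23 (t = -2 - 21 = -23)
B(X) = 2*X/(-23 + X) (B(X) = (X + X)/(X - 23) = (2*X)/(-23 + X) = 2*X/(-23 + X))
(278 - 1332)*B(y(0)) = (278 - 1332)*(2*(-5)/(-23 - 5)) = -2108*(-5)/(-28) = -2108*(-5)*(-1)/28 = -1054*5/14 = -2635/7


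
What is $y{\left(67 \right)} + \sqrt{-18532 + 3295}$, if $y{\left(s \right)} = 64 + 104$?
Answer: $168 + 3 i \sqrt{1693} \approx 168.0 + 123.44 i$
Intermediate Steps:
$y{\left(s \right)} = 168$
$y{\left(67 \right)} + \sqrt{-18532 + 3295} = 168 + \sqrt{-18532 + 3295} = 168 + \sqrt{-15237} = 168 + 3 i \sqrt{1693}$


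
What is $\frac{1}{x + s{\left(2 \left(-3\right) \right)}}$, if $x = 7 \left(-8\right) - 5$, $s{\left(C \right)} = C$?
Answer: $- \frac{1}{67} \approx -0.014925$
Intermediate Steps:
$x = -61$ ($x = -56 - 5 = -61$)
$\frac{1}{x + s{\left(2 \left(-3\right) \right)}} = \frac{1}{-61 + 2 \left(-3\right)} = \frac{1}{-61 - 6} = \frac{1}{-67} = - \frac{1}{67}$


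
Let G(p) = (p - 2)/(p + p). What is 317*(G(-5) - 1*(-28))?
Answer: 90979/10 ≈ 9097.9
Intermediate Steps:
G(p) = (-2 + p)/(2*p) (G(p) = (-2 + p)/((2*p)) = (-2 + p)*(1/(2*p)) = (-2 + p)/(2*p))
317*(G(-5) - 1*(-28)) = 317*((1/2)*(-2 - 5)/(-5) - 1*(-28)) = 317*((1/2)*(-1/5)*(-7) + 28) = 317*(7/10 + 28) = 317*(287/10) = 90979/10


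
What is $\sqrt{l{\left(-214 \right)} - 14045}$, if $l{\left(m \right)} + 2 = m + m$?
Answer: $5 i \sqrt{579} \approx 120.31 i$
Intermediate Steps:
$l{\left(m \right)} = -2 + 2 m$ ($l{\left(m \right)} = -2 + \left(m + m\right) = -2 + 2 m$)
$\sqrt{l{\left(-214 \right)} - 14045} = \sqrt{\left(-2 + 2 \left(-214\right)\right) - 14045} = \sqrt{\left(-2 - 428\right) - 14045} = \sqrt{-430 - 14045} = \sqrt{-14475} = 5 i \sqrt{579}$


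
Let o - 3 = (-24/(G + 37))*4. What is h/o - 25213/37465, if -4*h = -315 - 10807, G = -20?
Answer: -141763915/134874 ≈ -1051.1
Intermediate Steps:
o = -45/17 (o = 3 + (-24/(-20 + 37))*4 = 3 + (-24/17)*4 = 3 + ((1/17)*(-24))*4 = 3 - 24/17*4 = 3 - 96/17 = -45/17 ≈ -2.6471)
h = 5561/2 (h = -(-315 - 10807)/4 = -1/4*(-11122) = 5561/2 ≈ 2780.5)
h/o - 25213/37465 = 5561/(2*(-45/17)) - 25213/37465 = (5561/2)*(-17/45) - 25213*1/37465 = -94537/90 - 25213/37465 = -141763915/134874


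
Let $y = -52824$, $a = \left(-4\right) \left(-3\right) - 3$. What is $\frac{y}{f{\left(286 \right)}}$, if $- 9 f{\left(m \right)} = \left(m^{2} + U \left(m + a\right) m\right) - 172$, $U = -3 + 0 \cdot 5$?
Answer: $- \frac{26412}{9527} \approx -2.7723$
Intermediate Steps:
$a = 9$ ($a = 12 - 3 = 9$)
$U = -3$ ($U = -3 + 0 = -3$)
$f{\left(m \right)} = \frac{172}{9} - \frac{m^{2}}{9} - \frac{m \left(-27 - 3 m\right)}{9}$ ($f{\left(m \right)} = - \frac{\left(m^{2} + - 3 \left(m + 9\right) m\right) - 172}{9} = - \frac{\left(m^{2} + - 3 \left(9 + m\right) m\right) - 172}{9} = - \frac{\left(m^{2} + \left(-27 - 3 m\right) m\right) - 172}{9} = - \frac{\left(m^{2} + m \left(-27 - 3 m\right)\right) - 172}{9} = - \frac{-172 + m^{2} + m \left(-27 - 3 m\right)}{9} = \frac{172}{9} - \frac{m^{2}}{9} - \frac{m \left(-27 - 3 m\right)}{9}$)
$\frac{y}{f{\left(286 \right)}} = - \frac{52824}{\frac{172}{9} + 3 \cdot 286 + \frac{2 \cdot 286^{2}}{9}} = - \frac{52824}{\frac{172}{9} + 858 + \frac{2}{9} \cdot 81796} = - \frac{52824}{\frac{172}{9} + 858 + \frac{163592}{9}} = - \frac{52824}{19054} = \left(-52824\right) \frac{1}{19054} = - \frac{26412}{9527}$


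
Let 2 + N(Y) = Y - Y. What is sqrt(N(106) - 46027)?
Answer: I*sqrt(46029) ≈ 214.54*I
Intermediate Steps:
N(Y) = -2 (N(Y) = -2 + (Y - Y) = -2 + 0 = -2)
sqrt(N(106) - 46027) = sqrt(-2 - 46027) = sqrt(-46029) = I*sqrt(46029)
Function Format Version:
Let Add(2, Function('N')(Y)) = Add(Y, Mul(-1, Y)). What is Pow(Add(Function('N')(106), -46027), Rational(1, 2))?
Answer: Mul(I, Pow(46029, Rational(1, 2))) ≈ Mul(214.54, I)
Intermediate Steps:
Function('N')(Y) = -2 (Function('N')(Y) = Add(-2, Add(Y, Mul(-1, Y))) = Add(-2, 0) = -2)
Pow(Add(Function('N')(106), -46027), Rational(1, 2)) = Pow(Add(-2, -46027), Rational(1, 2)) = Pow(-46029, Rational(1, 2)) = Mul(I, Pow(46029, Rational(1, 2)))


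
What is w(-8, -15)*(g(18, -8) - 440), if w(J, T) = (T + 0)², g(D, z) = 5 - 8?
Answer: -99675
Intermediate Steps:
g(D, z) = -3
w(J, T) = T²
w(-8, -15)*(g(18, -8) - 440) = (-15)²*(-3 - 440) = 225*(-443) = -99675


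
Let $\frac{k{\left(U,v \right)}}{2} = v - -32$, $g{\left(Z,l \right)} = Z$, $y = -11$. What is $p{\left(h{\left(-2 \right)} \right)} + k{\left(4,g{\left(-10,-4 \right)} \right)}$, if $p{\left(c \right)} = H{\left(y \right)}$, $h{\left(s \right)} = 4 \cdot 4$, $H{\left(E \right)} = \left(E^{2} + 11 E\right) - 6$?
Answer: $38$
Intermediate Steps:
$H{\left(E \right)} = -6 + E^{2} + 11 E$
$h{\left(s \right)} = 16$
$k{\left(U,v \right)} = 64 + 2 v$ ($k{\left(U,v \right)} = 2 \left(v - -32\right) = 2 \left(v + 32\right) = 2 \left(32 + v\right) = 64 + 2 v$)
$p{\left(c \right)} = -6$ ($p{\left(c \right)} = -6 + \left(-11\right)^{2} + 11 \left(-11\right) = -6 + 121 - 121 = -6$)
$p{\left(h{\left(-2 \right)} \right)} + k{\left(4,g{\left(-10,-4 \right)} \right)} = -6 + \left(64 + 2 \left(-10\right)\right) = -6 + \left(64 - 20\right) = -6 + 44 = 38$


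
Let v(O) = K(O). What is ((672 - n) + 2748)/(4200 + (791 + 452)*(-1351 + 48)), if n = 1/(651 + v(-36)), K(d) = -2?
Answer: -2219579/1048413421 ≈ -0.0021171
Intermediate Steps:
v(O) = -2
n = 1/649 (n = 1/(651 - 2) = 1/649 ≈ 0.0015408)
((672 - n) + 2748)/(4200 + (791 + 452)*(-1351 + 48)) = ((672 - 1*1/649) + 2748)/(4200 + (791 + 452)*(-1351 + 48)) = ((672 - 1/649) + 2748)/(4200 + 1243*(-1303)) = (436127/649 + 2748)/(4200 - 1619629) = (2219579/649)/(-1615429) = (2219579/649)*(-1/1615429) = -2219579/1048413421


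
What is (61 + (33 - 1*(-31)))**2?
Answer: 15625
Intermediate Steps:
(61 + (33 - 1*(-31)))**2 = (61 + (33 + 31))**2 = (61 + 64)**2 = 125**2 = 15625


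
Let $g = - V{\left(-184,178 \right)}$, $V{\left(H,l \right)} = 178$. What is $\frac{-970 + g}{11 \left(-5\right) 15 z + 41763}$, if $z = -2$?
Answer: $- \frac{1148}{43413} \approx -0.026444$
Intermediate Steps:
$g = -178$ ($g = \left(-1\right) 178 = -178$)
$\frac{-970 + g}{11 \left(-5\right) 15 z + 41763} = \frac{-970 - 178}{11 \left(-5\right) 15 \left(-2\right) + 41763} = - \frac{1148}{\left(-55\right) 15 \left(-2\right) + 41763} = - \frac{1148}{\left(-825\right) \left(-2\right) + 41763} = - \frac{1148}{1650 + 41763} = - \frac{1148}{43413}$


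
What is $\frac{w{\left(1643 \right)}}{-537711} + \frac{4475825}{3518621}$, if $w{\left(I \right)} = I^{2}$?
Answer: $- \frac{7091637603254}{1892001216531} \approx -3.7482$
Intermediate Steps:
$\frac{w{\left(1643 \right)}}{-537711} + \frac{4475825}{3518621} = \frac{1643^{2}}{-537711} + \frac{4475825}{3518621} = 2699449 \left(- \frac{1}{537711}\right) + 4475825 \cdot \frac{1}{3518621} = - \frac{2699449}{537711} + \frac{4475825}{3518621} = - \frac{7091637603254}{1892001216531}$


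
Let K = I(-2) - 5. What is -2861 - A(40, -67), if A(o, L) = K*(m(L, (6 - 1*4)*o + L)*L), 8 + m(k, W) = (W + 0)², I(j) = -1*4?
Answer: -99944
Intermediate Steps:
I(j) = -4
m(k, W) = -8 + W² (m(k, W) = -8 + (W + 0)² = -8 + W²)
K = -9 (K = -4 - 5 = -9)
A(o, L) = -9*L*(-8 + (L + 2*o)²) (A(o, L) = -9*(-8 + ((6 - 1*4)*o + L)²)*L = -9*(-8 + ((6 - 4)*o + L)²)*L = -9*(-8 + (2*o + L)²)*L = -9*(-8 + (L + 2*o)²)*L = -9*L*(-8 + (L + 2*o)²))
-2861 - A(40, -67) = -2861 - (-9)*(-67)*(-8 + (-67 + 2*40)²) = -2861 - (-9)*(-67)*(-8 + (-67 + 80)²) = -2861 - (-9)*(-67)*(-8 + 13²) = -2861 - (-9)*(-67)*(-8 + 169) = -2861 - (-9)*(-67)*161 = -2861 - 1*97083 = -2861 - 97083 = -99944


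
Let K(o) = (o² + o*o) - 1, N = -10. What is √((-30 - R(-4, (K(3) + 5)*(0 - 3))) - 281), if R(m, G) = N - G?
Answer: I*√367 ≈ 19.157*I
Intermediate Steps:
K(o) = -1 + 2*o² (K(o) = (o² + o²) - 1 = 2*o² - 1 = -1 + 2*o²)
R(m, G) = -10 - G
√((-30 - R(-4, (K(3) + 5)*(0 - 3))) - 281) = √((-30 - (-10 - ((-1 + 2*3²) + 5)*(0 - 3))) - 281) = √((-30 - (-10 - ((-1 + 2*9) + 5)*(-3))) - 281) = √((-30 - (-10 - ((-1 + 18) + 5)*(-3))) - 281) = √((-30 - (-10 - (17 + 5)*(-3))) - 281) = √((-30 - (-10 - 22*(-3))) - 281) = √((-30 - (-10 - 1*(-66))) - 281) = √((-30 - (-10 + 66)) - 281) = √((-30 - 1*56) - 281) = √((-30 - 56) - 281) = √(-86 - 281) = √(-367) = I*√367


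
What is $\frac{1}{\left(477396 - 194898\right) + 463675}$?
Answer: $\frac{1}{746173} \approx 1.3402 \cdot 10^{-6}$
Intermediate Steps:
$\frac{1}{\left(477396 - 194898\right) + 463675} = \frac{1}{282498 + 463675} = \frac{1}{746173}$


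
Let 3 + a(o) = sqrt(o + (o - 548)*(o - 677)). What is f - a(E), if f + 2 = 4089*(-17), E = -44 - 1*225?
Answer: -69512 - sqrt(772613) ≈ -70391.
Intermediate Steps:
E = -269 (E = -44 - 225 = -269)
a(o) = -3 + sqrt(o + (-677 + o)*(-548 + o)) (a(o) = -3 + sqrt(o + (o - 548)*(o - 677)) = -3 + sqrt(o + (-548 + o)*(-677 + o)) = -3 + sqrt(o + (-677 + o)*(-548 + o)))
f = -69515 (f = -2 + 4089*(-17) = -2 - 69513 = -69515)
f - a(E) = -69515 - (-3 + sqrt(370996 + (-269)**2 - 1224*(-269))) = -69515 - (-3 + sqrt(370996 + 72361 + 329256)) = -69515 - (-3 + sqrt(772613)) = -69515 + (3 - sqrt(772613)) = -69512 - sqrt(772613)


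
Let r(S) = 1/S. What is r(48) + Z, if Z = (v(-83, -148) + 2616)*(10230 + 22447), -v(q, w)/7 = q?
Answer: 5014481713/48 ≈ 1.0447e+8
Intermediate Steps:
v(q, w) = -7*q
Z = 104468369 (Z = (-7*(-83) + 2616)*(10230 + 22447) = (581 + 2616)*32677 = 3197*32677 = 104468369)
r(48) + Z = 1/48 + 104468369 = 5014481713/48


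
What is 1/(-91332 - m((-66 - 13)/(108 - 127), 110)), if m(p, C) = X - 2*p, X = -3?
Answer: -19/1735093 ≈ -1.0950e-5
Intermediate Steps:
m(p, C) = -3 - 2*p
1/(-91332 - m((-66 - 13)/(108 - 127), 110)) = 1/(-91332 - (-3 - 2*(-66 - 13)/(108 - 127))) = 1/(-91332 - (-3 - (-158)/(-19))) = 1/(-91332 - (-3 - (-158)*(-1)/19)) = 1/(-91332 - (-3 - 2*79/19)) = 1/(-91332 - (-3 - 158/19)) = 1/(-91332 - 1*(-215/19)) = 1/(-91332 + 215/19) = 1/(-1735093/19) = -19/1735093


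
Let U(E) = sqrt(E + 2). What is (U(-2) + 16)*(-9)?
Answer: -144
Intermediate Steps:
U(E) = sqrt(2 + E)
(U(-2) + 16)*(-9) = (sqrt(2 - 2) + 16)*(-9) = (sqrt(0) + 16)*(-9) = (0 + 16)*(-9) = 16*(-9) = -144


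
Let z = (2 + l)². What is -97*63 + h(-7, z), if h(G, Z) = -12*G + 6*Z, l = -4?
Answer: -6003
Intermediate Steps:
z = 4 (z = (2 - 4)² = (-2)² = 4)
-97*63 + h(-7, z) = -97*63 + (-12*(-7) + 6*4) = -6111 + (84 + 24) = -6111 + 108 = -6003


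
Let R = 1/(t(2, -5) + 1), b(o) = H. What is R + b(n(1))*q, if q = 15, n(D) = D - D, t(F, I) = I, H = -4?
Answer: -241/4 ≈ -60.250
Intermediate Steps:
n(D) = 0
b(o) = -4
R = -¼ (R = 1/(-5 + 1) = 1/(-4) = -¼ ≈ -0.25000)
R + b(n(1))*q = -¼ - 4*15 = -¼ - 60 = -241/4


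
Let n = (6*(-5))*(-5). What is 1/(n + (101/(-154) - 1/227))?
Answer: 34958/5220619 ≈ 0.0066961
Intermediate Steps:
n = 150 (n = -30*(-5) = 150)
1/(n + (101/(-154) - 1/227)) = 1/(150 + (101/(-154) - 1/227)) = 1/(150 + (101*(-1/154) - 1*1/227)) = 1/(150 + (-101/154 - 1/227)) = 1/(150 - 23081/34958) = 1/(5220619/34958) = 34958/5220619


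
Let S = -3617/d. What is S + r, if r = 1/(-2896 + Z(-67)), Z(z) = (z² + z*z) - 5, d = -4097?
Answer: 21984606/24897469 ≈ 0.88301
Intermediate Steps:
Z(z) = -5 + 2*z² (Z(z) = (z² + z²) - 5 = 2*z² - 5 = -5 + 2*z²)
r = 1/6077 (r = 1/(-2896 + (-5 + 2*(-67)²)) = 1/(-2896 + (-5 + 2*4489)) = 1/(-2896 + (-5 + 8978)) = 1/(-2896 + 8973) = 1/6077 ≈ 0.00016455)
S = 3617/4097 (S = -3617/(-4097) = -3617*(-1/4097) = 3617/4097 ≈ 0.88284)
S + r = 3617/4097 + 1/6077 = 21984606/24897469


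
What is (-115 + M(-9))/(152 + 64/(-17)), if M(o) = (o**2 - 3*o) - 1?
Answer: -17/315 ≈ -0.053968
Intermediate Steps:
M(o) = -1 + o**2 - 3*o
(-115 + M(-9))/(152 + 64/(-17)) = (-115 + (-1 + (-9)**2 - 3*(-9)))/(152 + 64/(-17)) = (-115 + (-1 + 81 + 27))/(152 + 64*(-1/17)) = (-115 + 107)/(152 - 64/17) = -8/(2520/17) = (17/2520)*(-8) = -17/315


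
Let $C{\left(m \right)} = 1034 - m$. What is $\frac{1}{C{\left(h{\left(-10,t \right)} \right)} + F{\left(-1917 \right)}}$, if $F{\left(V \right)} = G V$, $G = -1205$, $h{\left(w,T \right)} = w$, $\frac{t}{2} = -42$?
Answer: $\frac{1}{2311029} \approx 4.3271 \cdot 10^{-7}$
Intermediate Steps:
$t = -84$ ($t = 2 \left(-42\right) = -84$)
$F{\left(V \right)} = - 1205 V$
$\frac{1}{C{\left(h{\left(-10,t \right)} \right)} + F{\left(-1917 \right)}} = \frac{1}{\left(1034 - -10\right) - -2309985} = \frac{1}{\left(1034 + 10\right) + 2309985} = \frac{1}{1044 + 2309985} = \frac{1}{2311029}$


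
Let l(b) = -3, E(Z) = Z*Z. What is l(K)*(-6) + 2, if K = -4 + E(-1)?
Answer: 20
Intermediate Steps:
E(Z) = Z²
K = -3 (K = -4 + (-1)² = -4 + 1 = -3)
l(K)*(-6) + 2 = -3*(-6) + 2 = 18 + 2 = 20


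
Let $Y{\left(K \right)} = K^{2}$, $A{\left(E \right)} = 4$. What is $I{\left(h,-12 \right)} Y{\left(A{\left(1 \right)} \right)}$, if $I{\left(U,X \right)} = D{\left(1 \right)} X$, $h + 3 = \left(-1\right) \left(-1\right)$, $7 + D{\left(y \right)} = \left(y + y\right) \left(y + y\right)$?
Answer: $576$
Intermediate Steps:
$D{\left(y \right)} = -7 + 4 y^{2}$ ($D{\left(y \right)} = -7 + \left(y + y\right) \left(y + y\right) = -7 + 2 y 2 y = -7 + 4 y^{2}$)
$h = -2$ ($h = -3 - -1 = -3 + 1 = -2$)
$I{\left(U,X \right)} = - 3 X$ ($I{\left(U,X \right)} = \left(-7 + 4 \cdot 1^{2}\right) X = \left(-7 + 4 \cdot 1\right) X = \left(-7 + 4\right) X = - 3 X$)
$I{\left(h,-12 \right)} Y{\left(A{\left(1 \right)} \right)} = \left(-3\right) \left(-12\right) 4^{2} = 36 \cdot 16 = 576$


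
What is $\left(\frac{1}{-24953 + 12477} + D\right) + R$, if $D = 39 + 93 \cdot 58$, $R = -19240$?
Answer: $- \frac{172256133}{12476} \approx -13807.0$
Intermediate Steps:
$D = 5433$ ($D = 39 + 5394 = 5433$)
$\left(\frac{1}{-24953 + 12477} + D\right) + R = \left(\frac{1}{-24953 + 12477} + 5433\right) - 19240 = \left(\frac{1}{-12476} + 5433\right) - 19240 = \left(- \frac{1}{12476} + 5433\right) - 19240 = \frac{67782107}{12476} - 19240 = - \frac{172256133}{12476}$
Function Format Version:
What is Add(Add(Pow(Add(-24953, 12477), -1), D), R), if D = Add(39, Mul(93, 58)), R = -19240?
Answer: Rational(-172256133, 12476) ≈ -13807.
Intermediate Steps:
D = 5433 (D = Add(39, 5394) = 5433)
Add(Add(Pow(Add(-24953, 12477), -1), D), R) = Add(Add(Pow(Add(-24953, 12477), -1), 5433), -19240) = Add(Add(Pow(-12476, -1), 5433), -19240) = Add(Add(Rational(-1, 12476), 5433), -19240) = Add(Rational(67782107, 12476), -19240) = Rational(-172256133, 12476)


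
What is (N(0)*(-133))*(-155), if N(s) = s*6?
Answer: 0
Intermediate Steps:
N(s) = 6*s
(N(0)*(-133))*(-155) = ((6*0)*(-133))*(-155) = (0*(-133))*(-155) = 0*(-155) = 0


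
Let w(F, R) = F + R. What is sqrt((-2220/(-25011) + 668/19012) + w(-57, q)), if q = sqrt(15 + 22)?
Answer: sqrt(-37195714556958 + 653977898721*sqrt(37))/808689 ≈ 7.1269*I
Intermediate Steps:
q = sqrt(37) ≈ 6.0828
sqrt((-2220/(-25011) + 668/19012) + w(-57, q)) = sqrt((-2220/(-25011) + 668/19012) + (-57 + sqrt(37))) = sqrt((-2220*(-1/25011) + 668*(1/19012)) + (-57 + sqrt(37))) = sqrt((740/8337 + 167/4753) + (-57 + sqrt(37))) = sqrt(701357/5660823 + (-57 + sqrt(37))) = sqrt(-321965554/5660823 + sqrt(37))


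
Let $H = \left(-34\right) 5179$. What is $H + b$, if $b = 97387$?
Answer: $-78699$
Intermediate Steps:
$H = -176086$
$H + b = -176086 + 97387 = -78699$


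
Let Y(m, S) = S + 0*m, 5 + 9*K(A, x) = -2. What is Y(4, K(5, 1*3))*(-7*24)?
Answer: 392/3 ≈ 130.67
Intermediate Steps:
K(A, x) = -7/9 (K(A, x) = -5/9 + (1/9)*(-2) = -5/9 - 2/9 = -7/9)
Y(m, S) = S (Y(m, S) = S + 0 = S)
Y(4, K(5, 1*3))*(-7*24) = -(-49)*24/9 = -7/9*(-168) = 392/3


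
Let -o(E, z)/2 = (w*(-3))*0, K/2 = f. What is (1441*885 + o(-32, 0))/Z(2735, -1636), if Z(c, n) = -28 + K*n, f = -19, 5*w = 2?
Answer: 255057/12428 ≈ 20.523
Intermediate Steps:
w = ⅖ (w = (⅕)*2 = ⅖ ≈ 0.40000)
K = -38 (K = 2*(-19) = -38)
o(E, z) = 0 (o(E, z) = -2*(⅖)*(-3)*0 = -(-12)*0/5 = -2*0 = 0)
Z(c, n) = -28 - 38*n
(1441*885 + o(-32, 0))/Z(2735, -1636) = (1441*885 + 0)/(-28 - 38*(-1636)) = (1275285 + 0)/(-28 + 62168) = 1275285/62140 = 1275285*(1/62140) = 255057/12428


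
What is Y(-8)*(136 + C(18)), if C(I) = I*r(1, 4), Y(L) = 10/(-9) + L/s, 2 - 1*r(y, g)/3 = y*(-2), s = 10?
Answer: -30272/45 ≈ -672.71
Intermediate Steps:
r(y, g) = 6 + 6*y (r(y, g) = 6 - 3*y*(-2) = 6 - (-6)*y = 6 + 6*y)
Y(L) = -10/9 + L/10 (Y(L) = 10/(-9) + L/10 = 10*(-⅑) + L*(⅒) = -10/9 + L/10)
C(I) = 12*I (C(I) = I*(6 + 6*1) = I*(6 + 6) = I*12 = 12*I)
Y(-8)*(136 + C(18)) = (-10/9 + (⅒)*(-8))*(136 + 12*18) = (-10/9 - ⅘)*(136 + 216) = -86/45*352 = -30272/45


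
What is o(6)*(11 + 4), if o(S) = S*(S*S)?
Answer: 3240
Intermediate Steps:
o(S) = S³ (o(S) = S*S² = S³)
o(6)*(11 + 4) = 6³*(11 + 4) = 216*15 = 3240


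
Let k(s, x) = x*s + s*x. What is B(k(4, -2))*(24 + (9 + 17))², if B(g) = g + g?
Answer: -80000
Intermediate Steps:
k(s, x) = 2*s*x (k(s, x) = s*x + s*x = 2*s*x)
B(g) = 2*g
B(k(4, -2))*(24 + (9 + 17))² = (2*(2*4*(-2)))*(24 + (9 + 17))² = (2*(-16))*(24 + 26)² = -32*50² = -32*2500 = -80000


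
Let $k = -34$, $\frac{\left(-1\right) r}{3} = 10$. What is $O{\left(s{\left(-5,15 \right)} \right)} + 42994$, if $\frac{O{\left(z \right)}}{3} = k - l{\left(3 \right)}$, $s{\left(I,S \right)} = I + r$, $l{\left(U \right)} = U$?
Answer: $42883$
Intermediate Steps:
$r = -30$ ($r = \left(-3\right) 10 = -30$)
$s{\left(I,S \right)} = -30 + I$ ($s{\left(I,S \right)} = I - 30 = -30 + I$)
$O{\left(z \right)} = -111$ ($O{\left(z \right)} = 3 \left(-34 - 3\right) = 3 \left(-37\right) = -111$)
$O{\left(s{\left(-5,15 \right)} \right)} + 42994 = -111 + 42994 = 42883$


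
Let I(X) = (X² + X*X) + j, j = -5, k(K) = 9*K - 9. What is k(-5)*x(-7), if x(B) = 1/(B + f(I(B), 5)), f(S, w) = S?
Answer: -27/43 ≈ -0.62791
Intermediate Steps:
k(K) = -9 + 9*K
I(X) = -5 + 2*X² (I(X) = (X² + X*X) - 5 = (X² + X²) - 5 = 2*X² - 5 = -5 + 2*X²)
x(B) = 1/(-5 + B + 2*B²) (x(B) = 1/(B + (-5 + 2*B²)) = 1/(-5 + B + 2*B²))
k(-5)*x(-7) = (-9 + 9*(-5))/(-5 - 7 + 2*(-7)²) = (-9 - 45)/(-5 - 7 + 2*49) = -54/(-5 - 7 + 98) = -54/86 = -54*1/86 = -27/43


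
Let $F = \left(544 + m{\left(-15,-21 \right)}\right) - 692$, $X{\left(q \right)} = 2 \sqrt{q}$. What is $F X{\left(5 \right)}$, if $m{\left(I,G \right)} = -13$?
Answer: $- 322 \sqrt{5} \approx -720.01$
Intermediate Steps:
$F = -161$ ($F = \left(544 - 13\right) - 692 = 531 - 692 = -161$)
$F X{\left(5 \right)} = - 161 \cdot 2 \sqrt{5} = - 322 \sqrt{5}$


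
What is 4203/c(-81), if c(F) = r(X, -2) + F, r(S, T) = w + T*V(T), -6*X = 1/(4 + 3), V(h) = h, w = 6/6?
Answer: -4203/76 ≈ -55.303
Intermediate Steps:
w = 1 (w = 6*(⅙) = 1)
X = -1/42 (X = -1/(6*(4 + 3)) = -⅙/7 = -⅙*⅐ = -1/42 ≈ -0.023810)
r(S, T) = 1 + T² (r(S, T) = 1 + T*T = 1 + T²)
c(F) = 5 + F (c(F) = (1 + (-2)²) + F = (1 + 4) + F = 5 + F)
4203/c(-81) = 4203/(5 - 81) = 4203/(-76) = 4203*(-1/76) = -4203/76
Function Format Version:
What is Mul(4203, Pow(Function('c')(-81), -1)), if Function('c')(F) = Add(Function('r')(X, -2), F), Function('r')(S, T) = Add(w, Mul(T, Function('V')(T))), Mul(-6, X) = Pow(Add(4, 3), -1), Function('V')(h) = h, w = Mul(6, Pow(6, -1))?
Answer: Rational(-4203, 76) ≈ -55.303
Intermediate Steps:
w = 1 (w = Mul(6, Rational(1, 6)) = 1)
X = Rational(-1, 42) (X = Mul(Rational(-1, 6), Pow(Add(4, 3), -1)) = Mul(Rational(-1, 6), Pow(7, -1)) = Mul(Rational(-1, 6), Rational(1, 7)) = Rational(-1, 42) ≈ -0.023810)
Function('r')(S, T) = Add(1, Pow(T, 2)) (Function('r')(S, T) = Add(1, Mul(T, T)) = Add(1, Pow(T, 2)))
Function('c')(F) = Add(5, F) (Function('c')(F) = Add(Add(1, Pow(-2, 2)), F) = Add(Add(1, 4), F) = Add(5, F))
Mul(4203, Pow(Function('c')(-81), -1)) = Mul(4203, Pow(Add(5, -81), -1)) = Mul(4203, Pow(-76, -1)) = Mul(4203, Rational(-1, 76)) = Rational(-4203, 76)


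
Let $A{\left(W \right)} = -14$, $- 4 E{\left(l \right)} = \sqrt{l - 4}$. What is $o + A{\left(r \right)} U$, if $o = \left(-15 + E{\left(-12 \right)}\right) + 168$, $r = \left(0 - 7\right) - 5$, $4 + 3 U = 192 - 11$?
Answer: $-673 - i \approx -673.0 - 1.0 i$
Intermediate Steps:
$U = 59$ ($U = - \frac{4}{3} + \frac{192 - 11}{3} = - \frac{4}{3} + \frac{1}{3} \cdot 181 = - \frac{4}{3} + \frac{181}{3} = 59$)
$E{\left(l \right)} = - \frac{\sqrt{-4 + l}}{4}$ ($E{\left(l \right)} = - \frac{\sqrt{l - 4}}{4} = - \frac{\sqrt{-4 + l}}{4}$)
$r = -12$ ($r = -7 - 5 = -12$)
$o = 153 - i$ ($o = \left(-15 - \frac{\sqrt{-4 - 12}}{4}\right) + 168 = \left(-15 - \frac{\sqrt{-16}}{4}\right) + 168 = \left(-15 - \frac{4 i}{4}\right) + 168 = \left(-15 - i\right) + 168 = 153 - i \approx 153.0 - 1.0 i$)
$o + A{\left(r \right)} U = \left(153 - i\right) - 826 = -673 - i$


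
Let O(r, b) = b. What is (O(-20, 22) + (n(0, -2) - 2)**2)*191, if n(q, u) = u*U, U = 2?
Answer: 11078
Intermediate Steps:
n(q, u) = 2*u (n(q, u) = u*2 = 2*u)
(O(-20, 22) + (n(0, -2) - 2)**2)*191 = (22 + (2*(-2) - 2)**2)*191 = (22 + (-4 - 2)**2)*191 = (22 + (-6)**2)*191 = (22 + 36)*191 = 58*191 = 11078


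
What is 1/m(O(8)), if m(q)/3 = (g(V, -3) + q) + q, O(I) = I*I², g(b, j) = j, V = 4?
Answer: 1/3063 ≈ 0.00032648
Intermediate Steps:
O(I) = I³
m(q) = -9 + 6*q (m(q) = 3*((-3 + q) + q) = 3*(-3 + 2*q) = -9 + 6*q)
1/m(O(8)) = 1/(-9 + 6*8³) = 1/(-9 + 6*512) = 1/(-9 + 3072) = 1/3063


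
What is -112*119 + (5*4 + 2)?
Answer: -13306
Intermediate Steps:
-112*119 + (5*4 + 2) = -13328 + (20 + 2) = -13328 + 22 = -13306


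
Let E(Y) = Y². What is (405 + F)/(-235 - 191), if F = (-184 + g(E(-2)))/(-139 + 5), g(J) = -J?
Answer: -27229/28542 ≈ -0.95400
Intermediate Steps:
F = 94/67 (F = (-184 - 1*(-2)²)/(-139 + 5) = (-184 - 1*4)/(-134) = (-184 - 4)*(-1/134) = -188*(-1/134) = 94/67 ≈ 1.4030)
(405 + F)/(-235 - 191) = (405 + 94/67)/(-235 - 191) = (27229/67)/(-426) = (27229/67)*(-1/426) = -27229/28542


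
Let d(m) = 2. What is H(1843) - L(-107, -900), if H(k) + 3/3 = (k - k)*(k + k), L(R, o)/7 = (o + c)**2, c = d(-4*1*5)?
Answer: -5644829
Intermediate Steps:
c = 2
L(R, o) = 7*(2 + o)**2 (L(R, o) = 7*(o + 2)**2 = 7*(2 + o)**2)
H(k) = -1 (H(k) = -1 + (k - k)*(k + k) = -1 + 0*(2*k) = -1 + 0 = -1)
H(1843) - L(-107, -900) = -1 - 7*(2 - 900)**2 = -1 - 7*(-898)**2 = -1 - 7*806404 = -1 - 1*5644828 = -1 - 5644828 = -5644829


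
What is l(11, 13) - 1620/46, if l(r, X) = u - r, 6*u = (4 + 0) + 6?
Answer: -3074/69 ≈ -44.551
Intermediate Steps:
u = 5/3 (u = ((4 + 0) + 6)/6 = (4 + 6)/6 = (1/6)*10 = 5/3 ≈ 1.6667)
l(r, X) = 5/3 - r
l(11, 13) - 1620/46 = (5/3 - 1*11) - 1620/46 = (5/3 - 11) - 1620/46 = -28/3 - 60*27/46 = -28/3 - 810/23 = -3074/69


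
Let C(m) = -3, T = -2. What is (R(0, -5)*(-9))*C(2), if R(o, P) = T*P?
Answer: 270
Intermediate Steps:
R(o, P) = -2*P
(R(0, -5)*(-9))*C(2) = (-2*(-5)*(-9))*(-3) = (10*(-9))*(-3) = -90*(-3) = 270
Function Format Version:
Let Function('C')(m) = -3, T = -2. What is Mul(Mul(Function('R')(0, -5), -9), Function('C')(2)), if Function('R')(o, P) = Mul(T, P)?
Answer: 270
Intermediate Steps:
Function('R')(o, P) = Mul(-2, P)
Mul(Mul(Function('R')(0, -5), -9), Function('C')(2)) = Mul(Mul(Mul(-2, -5), -9), -3) = Mul(Mul(10, -9), -3) = Mul(-90, -3) = 270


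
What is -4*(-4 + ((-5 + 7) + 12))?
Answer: -40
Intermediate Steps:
-4*(-4 + ((-5 + 7) + 12)) = -4*(-4 + (2 + 12)) = -4*(-4 + 14) = -4*10 = -40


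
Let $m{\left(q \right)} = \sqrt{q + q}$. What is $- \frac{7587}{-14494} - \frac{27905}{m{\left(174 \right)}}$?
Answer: $\frac{7587}{14494} - \frac{27905 \sqrt{87}}{174} \approx -1495.3$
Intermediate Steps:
$m{\left(q \right)} = \sqrt{2} \sqrt{q}$ ($m{\left(q \right)} = \sqrt{2 q} = \sqrt{2} \sqrt{q}$)
$- \frac{7587}{-14494} - \frac{27905}{m{\left(174 \right)}} = - \frac{7587}{-14494} - \frac{27905}{\sqrt{2} \sqrt{174}} = \left(-7587\right) \left(- \frac{1}{14494}\right) - \frac{27905}{2 \sqrt{87}} = \frac{7587}{14494} - 27905 \frac{\sqrt{87}}{174} = \frac{7587}{14494} - \frac{27905 \sqrt{87}}{174}$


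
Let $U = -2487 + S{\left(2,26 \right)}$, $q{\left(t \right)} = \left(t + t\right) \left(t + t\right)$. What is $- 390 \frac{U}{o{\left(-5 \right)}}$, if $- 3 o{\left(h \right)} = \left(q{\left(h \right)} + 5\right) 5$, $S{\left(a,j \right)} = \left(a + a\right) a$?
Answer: $- \frac{193362}{35} \approx -5524.6$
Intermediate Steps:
$q{\left(t \right)} = 4 t^{2}$ ($q{\left(t \right)} = 2 t 2 t = 4 t^{2}$)
$S{\left(a,j \right)} = 2 a^{2}$ ($S{\left(a,j \right)} = 2 a a = 2 a^{2}$)
$U = -2479$ ($U = -2487 + 2 \cdot 2^{2} = -2487 + 2 \cdot 4 = -2487 + 8 = -2479$)
$o{\left(h \right)} = - \frac{25}{3} - \frac{20 h^{2}}{3}$ ($o{\left(h \right)} = - \frac{\left(4 h^{2} + 5\right) 5}{3} = - \frac{\left(5 + 4 h^{2}\right) 5}{3} = - \frac{25 + 20 h^{2}}{3} = - \frac{25}{3} - \frac{20 h^{2}}{3}$)
$- 390 \frac{U}{o{\left(-5 \right)}} = - 390 \left(- \frac{2479}{- \frac{25}{3} - \frac{20 \left(-5\right)^{2}}{3}}\right) = - 390 \left(- \frac{2479}{- \frac{25}{3} - \frac{500}{3}}\right) = - 390 \left(- \frac{2479}{-175}\right) = - 390 \left(\left(-2479\right) \left(- \frac{1}{175}\right)\right) = \left(-390\right) \frac{2479}{175} = - \frac{193362}{35}$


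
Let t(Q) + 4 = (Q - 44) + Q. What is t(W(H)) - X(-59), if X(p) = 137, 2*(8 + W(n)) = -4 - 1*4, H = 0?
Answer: -209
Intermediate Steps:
W(n) = -12 (W(n) = -8 + (-4 - 1*4)/2 = -8 + (-4 - 4)/2 = -8 + (1/2)*(-8) = -8 - 4 = -12)
t(Q) = -48 + 2*Q (t(Q) = -4 + ((Q - 44) + Q) = -4 + ((-44 + Q) + Q) = -4 + (-44 + 2*Q) = -48 + 2*Q)
t(W(H)) - X(-59) = (-48 + 2*(-12)) - 1*137 = (-48 - 24) - 137 = -72 - 137 = -209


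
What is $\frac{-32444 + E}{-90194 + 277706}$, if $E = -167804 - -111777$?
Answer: $- \frac{88471}{187512} \approx -0.47182$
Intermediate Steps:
$E = -56027$ ($E = -167804 + 111777 = -56027$)
$\frac{-32444 + E}{-90194 + 277706} = \frac{-32444 - 56027}{-90194 + 277706} = - \frac{88471}{187512}$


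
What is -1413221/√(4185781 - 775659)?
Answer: -1413221*√3410122/3410122 ≈ -765.29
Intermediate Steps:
-1413221/√(4185781 - 775659) = -1413221*√3410122/3410122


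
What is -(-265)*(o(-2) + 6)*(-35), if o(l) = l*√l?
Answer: -55650 + 18550*I*√2 ≈ -55650.0 + 26234.0*I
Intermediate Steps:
o(l) = l^(3/2)
-(-265)*(o(-2) + 6)*(-35) = -(-265)*((-2)^(3/2) + 6)*(-35) = -(-265)*(-2*I*√2 + 6)*(-35) = -(-265)*(6 - 2*I*√2)*(-35) = -53*(-30 + 10*I*√2)*(-35) = (1590 - 530*I*√2)*(-35) = -55650 + 18550*I*√2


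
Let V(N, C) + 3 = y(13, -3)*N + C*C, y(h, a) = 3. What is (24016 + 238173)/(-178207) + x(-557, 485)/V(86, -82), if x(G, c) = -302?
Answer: -1883635545/1243706653 ≈ -1.5145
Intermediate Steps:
V(N, C) = -3 + C² + 3*N (V(N, C) = -3 + (3*N + C*C) = -3 + (3*N + C²) = -3 + (C² + 3*N) = -3 + C² + 3*N)
(24016 + 238173)/(-178207) + x(-557, 485)/V(86, -82) = (24016 + 238173)/(-178207) - 302/(-3 + (-82)² + 3*86) = 262189*(-1/178207) - 302/(-3 + 6724 + 258) = -262189/178207 - 302/6979 = -1883635545/1243706653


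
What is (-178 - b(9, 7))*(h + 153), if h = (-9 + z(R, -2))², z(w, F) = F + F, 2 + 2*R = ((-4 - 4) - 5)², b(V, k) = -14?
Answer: -52808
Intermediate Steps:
R = 167/2 (R = -1 + ((-4 - 4) - 5)²/2 = -1 + (-8 - 5)²/2 = -1 + (½)*(-13)² = -1 + (½)*169 = -1 + 169/2 = 167/2 ≈ 83.500)
z(w, F) = 2*F
h = 169 (h = (-9 + 2*(-2))² = (-9 - 4)² = (-13)² = 169)
(-178 - b(9, 7))*(h + 153) = (-178 - 1*(-14))*(169 + 153) = (-178 + 14)*322 = -164*322 = -52808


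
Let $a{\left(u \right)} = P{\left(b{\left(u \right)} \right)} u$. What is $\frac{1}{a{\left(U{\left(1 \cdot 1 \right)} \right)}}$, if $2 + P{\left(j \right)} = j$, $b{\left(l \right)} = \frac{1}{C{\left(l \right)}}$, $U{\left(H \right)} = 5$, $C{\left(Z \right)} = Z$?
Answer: $- \frac{1}{9} \approx -0.11111$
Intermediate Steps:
$b{\left(l \right)} = \frac{1}{l}$
$P{\left(j \right)} = -2 + j$
$a{\left(u \right)} = u \left(-2 + \frac{1}{u}\right)$ ($a{\left(u \right)} = \left(-2 + \frac{1}{u}\right) u = u \left(-2 + \frac{1}{u}\right)$)
$\frac{1}{a{\left(U{\left(1 \cdot 1 \right)} \right)}} = \frac{1}{1 - 10} = \frac{1}{-9} = - \frac{1}{9}$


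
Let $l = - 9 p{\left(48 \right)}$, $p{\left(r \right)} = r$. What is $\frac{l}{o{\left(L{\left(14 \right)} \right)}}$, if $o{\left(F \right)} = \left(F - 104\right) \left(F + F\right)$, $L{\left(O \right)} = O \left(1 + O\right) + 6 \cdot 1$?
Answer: $- \frac{1}{112} \approx -0.0089286$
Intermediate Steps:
$L{\left(O \right)} = 6 + O \left(1 + O\right)$ ($L{\left(O \right)} = O \left(1 + O\right) + 6 = 6 + O \left(1 + O\right)$)
$l = -432$ ($l = \left(-9\right) 48 = -432$)
$o{\left(F \right)} = 2 F \left(-104 + F\right)$ ($o{\left(F \right)} = \left(-104 + F\right) 2 F = 2 F \left(-104 + F\right)$)
$\frac{l}{o{\left(L{\left(14 \right)} \right)}} = - \frac{432}{2 \left(6 + 14 + 14^{2}\right) \left(-104 + \left(6 + 14 + 14^{2}\right)\right)} = - \frac{432}{2 \left(6 + 14 + 196\right) \left(-104 + \left(6 + 14 + 196\right)\right)} = - \frac{432}{2 \cdot 216 \left(-104 + 216\right)} = - \frac{432}{2 \cdot 216 \cdot 112} = - \frac{432}{48384} = \left(-432\right) \frac{1}{48384} = - \frac{1}{112}$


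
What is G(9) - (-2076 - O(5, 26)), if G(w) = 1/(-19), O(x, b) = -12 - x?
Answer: 39120/19 ≈ 2058.9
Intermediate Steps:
G(w) = -1/19
G(9) - (-2076 - O(5, 26)) = -1/19 - (-2076 - (-12 - 1*5)) = -1/19 - (-2076 - (-12 - 5)) = -1/19 - (-2076 - 1*(-17)) = -1/19 - (-2076 + 17) = -1/19 - 1*(-2059) = -1/19 + 2059 = 39120/19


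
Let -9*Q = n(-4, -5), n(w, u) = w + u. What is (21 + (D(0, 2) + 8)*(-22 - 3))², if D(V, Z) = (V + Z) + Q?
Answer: 64516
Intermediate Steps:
n(w, u) = u + w
Q = 1 (Q = -(-5 - 4)/9 = -⅑*(-9) = 1)
D(V, Z) = 1 + V + Z (D(V, Z) = (V + Z) + 1 = 1 + V + Z)
(21 + (D(0, 2) + 8)*(-22 - 3))² = (21 + ((1 + 0 + 2) + 8)*(-22 - 3))² = (21 + (3 + 8)*(-25))² = (21 + 11*(-25))² = (21 - 275)² = (-254)² = 64516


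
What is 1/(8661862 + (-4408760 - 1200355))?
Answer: 1/3052747 ≈ 3.2757e-7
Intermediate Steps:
1/(8661862 + (-4408760 - 1200355)) = 1/(8661862 - 5609115) = 1/3052747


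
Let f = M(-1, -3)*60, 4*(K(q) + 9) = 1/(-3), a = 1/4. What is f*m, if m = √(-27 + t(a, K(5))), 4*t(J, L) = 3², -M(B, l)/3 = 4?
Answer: -1080*I*√11 ≈ -3582.0*I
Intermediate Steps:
M(B, l) = -12 (M(B, l) = -3*4 = -12)
a = ¼ ≈ 0.25000
K(q) = -109/12 (K(q) = -9 + (¼)/(-3) = -9 + (¼)*(-⅓) = -9 - 1/12 = -109/12)
t(J, L) = 9/4 (t(J, L) = (¼)*3² = (¼)*9 = 9/4)
m = 3*I*√11/2 (m = √(-27 + 9/4) = √(-99/4) = 3*I*√11/2 ≈ 4.9749*I)
f = -720 (f = -12*60 = -720)
f*m = -1080*I*√11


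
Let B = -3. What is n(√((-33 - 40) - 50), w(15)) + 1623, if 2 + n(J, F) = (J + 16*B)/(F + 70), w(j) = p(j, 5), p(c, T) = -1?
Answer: 37267/23 + I*√123/69 ≈ 1620.3 + 0.16073*I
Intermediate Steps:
w(j) = -1
n(J, F) = -2 + (-48 + J)/(70 + F) (n(J, F) = -2 + (J + 16*(-3))/(F + 70) = -2 + (J - 48)/(70 + F) = -2 + (-48 + J)/(70 + F))
n(√((-33 - 40) - 50), w(15)) + 1623 = (-188 + √((-33 - 40) - 50) - 2*(-1))/(70 - 1) + 1623 = (-188 + √(-73 - 50) + 2)/69 + 1623 = (-188 + √(-123) + 2)/69 + 1623 = (-188 + I*√123 + 2)/69 + 1623 = (-186 + I*√123)/69 + 1623 = (-62/23 + I*√123/69) + 1623 = 37267/23 + I*√123/69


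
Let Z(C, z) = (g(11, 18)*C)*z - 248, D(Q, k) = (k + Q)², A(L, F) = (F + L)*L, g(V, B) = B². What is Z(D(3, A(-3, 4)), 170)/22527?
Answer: -248/22527 ≈ -0.011009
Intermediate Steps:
A(L, F) = L*(F + L)
D(Q, k) = (Q + k)²
Z(C, z) = -248 + 324*C*z (Z(C, z) = (18²*C)*z - 248 = (324*C)*z - 248 = 324*C*z - 248 = -248 + 324*C*z)
Z(D(3, A(-3, 4)), 170)/22527 = (-248 + 324*(3 - 3*(4 - 3))²*170)/22527 = (-248 + 324*(3 - 3*1)²*170)*(1/22527) = (-248 + 324*(3 - 3)²*170)*(1/22527) = (-248 + 324*0²*170)*(1/22527) = (-248 + 324*0*170)*(1/22527) = (-248 + 0)*(1/22527) = -248*1/22527 = -248/22527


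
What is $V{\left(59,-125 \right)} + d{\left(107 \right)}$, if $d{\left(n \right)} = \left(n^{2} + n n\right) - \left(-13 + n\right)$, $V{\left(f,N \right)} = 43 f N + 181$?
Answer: $-294140$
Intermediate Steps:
$V{\left(f,N \right)} = 181 + 43 N f$ ($V{\left(f,N \right)} = 43 N f + 181 = 181 + 43 N f$)
$d{\left(n \right)} = 13 - n + 2 n^{2}$ ($d{\left(n \right)} = \left(n^{2} + n^{2}\right) - \left(-13 + n\right) = 2 n^{2} - \left(-13 + n\right) = 13 - n + 2 n^{2}$)
$V{\left(59,-125 \right)} + d{\left(107 \right)} = \left(181 + 43 \left(-125\right) 59\right) + \left(13 - 107 + 2 \cdot 107^{2}\right) = \left(181 - 317125\right) + \left(13 - 107 + 2 \cdot 11449\right) = -316944 + \left(13 - 107 + 22898\right) = -316944 + 22804 = -294140$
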